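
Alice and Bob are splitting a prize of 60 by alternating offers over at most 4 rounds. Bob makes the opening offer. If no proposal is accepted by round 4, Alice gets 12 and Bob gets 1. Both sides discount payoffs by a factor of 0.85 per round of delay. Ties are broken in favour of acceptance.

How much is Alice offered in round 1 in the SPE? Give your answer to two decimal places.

Round 4 (Alice proposes): Bob gets 1 if talks fail, so Alice offers 1 and keeps 59.
Round 3 (Bob proposes): Alice can get 59 next round, worth 0.85 × 59 = 50.15 now. Bob offers 50.15 and keeps 60 − 50.15 = 9.85.
Round 2 (Alice proposes): Bob can get 9.85 next round, worth 0.85 × 9.85 = 8.3725 now; Alice offers that and keeps 51.6275.
Round 1 (Bob proposes): Alice can get 51.6275 next round, worth 0.85 × 51.6275 = 43.883375 now. Bob offers 43.883375 and keeps 60 − 43.883375 = 16.116625.

43.88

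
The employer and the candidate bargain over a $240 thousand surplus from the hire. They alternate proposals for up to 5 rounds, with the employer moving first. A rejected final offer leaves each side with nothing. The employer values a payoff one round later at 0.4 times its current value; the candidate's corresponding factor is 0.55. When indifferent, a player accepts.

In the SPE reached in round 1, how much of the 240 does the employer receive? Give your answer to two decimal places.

Round 5 (the employer proposes): rejection yields 0 for the candidate; the employer offers 0 and keeps 240.
Round 4 (the candidate proposes): the employer can get 240 next round, worth 0.4 × 240 = 96 now. The candidate offers 96 and keeps 240 − 96 = 144.
Round 3 (the employer proposes): the candidate can get 144 next round, worth 0.55 × 144 = 79.2 now; the employer offers that and keeps 160.8.
Round 2 (the candidate proposes): the employer can get 160.8 next round, worth 0.4 × 160.8 = 64.32 now; the candidate offers that and keeps 175.68.
Round 1 (the employer proposes): the candidate can get 175.68 next round, worth 0.55 × 175.68 = 96.624 now. The employer offers 96.624 and keeps 240 − 96.624 = 143.376.

143.38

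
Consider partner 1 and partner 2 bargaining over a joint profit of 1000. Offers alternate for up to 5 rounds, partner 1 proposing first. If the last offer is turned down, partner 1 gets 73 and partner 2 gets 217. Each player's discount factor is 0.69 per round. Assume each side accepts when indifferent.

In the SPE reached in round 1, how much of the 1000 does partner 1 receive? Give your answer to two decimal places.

By backward induction:
Round 5 (partner 1 proposes): partner 2 gets 217 if talks fail, so partner 1 offers 217 and keeps 783.
Round 4 (partner 2 proposes): partner 1 can get 783 next round, worth 0.69 × 783 = 540.27 now; partner 2 offers that and keeps 459.73.
Round 3 (partner 1 proposes): partner 2 can get 459.73 next round, worth 0.69 × 459.73 = 317.2137 now, so partner 1 offers 317.2137, keeping 682.7863.
Round 2 (partner 2 proposes): partner 1 can get 682.7863 next round, worth 0.69 × 682.7863 = 471.122547 now; partner 2 offers that and keeps 528.877453.
Round 1 (partner 1 proposes): partner 2 can get 528.877453 next round, worth 0.69 × 528.877453 = 364.92544257 now, so partner 1 offers 364.92544257, keeping 635.07455743.

635.07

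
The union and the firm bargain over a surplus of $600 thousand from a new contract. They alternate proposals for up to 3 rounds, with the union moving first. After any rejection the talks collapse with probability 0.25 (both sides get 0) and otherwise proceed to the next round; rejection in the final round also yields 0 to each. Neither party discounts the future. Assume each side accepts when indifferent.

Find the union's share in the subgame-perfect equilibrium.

By backward induction:
Round 3 (the union proposes): the firm will accept anything ≥ 0, so the union offers 0 and keeps 600.
Round 2 (the firm proposes): rejecting gives the union an expected 0.75 × 600 = 450. The firm offers 450 and keeps 600 − 450 = 150.
Round 1 (the union proposes): rejecting gives the firm an expected 0.75 × 150 = 112.5, so the union offers 112.5, keeping 487.5.

487.5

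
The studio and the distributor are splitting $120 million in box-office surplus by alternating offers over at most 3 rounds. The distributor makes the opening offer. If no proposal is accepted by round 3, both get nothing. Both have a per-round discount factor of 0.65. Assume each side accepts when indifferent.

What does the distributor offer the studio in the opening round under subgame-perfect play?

By backward induction:
Round 3 (the distributor proposes): rejection yields 0 for the studio; the distributor offers 0 and keeps 120.
Round 2 (the studio proposes): the distributor can get 120 next round, worth 0.65 × 120 = 78 now; the studio offers that and keeps 42.
Round 1 (the distributor proposes): the studio can get 42 next round, worth 0.65 × 42 = 27.3 now. The distributor offers 27.3 and keeps 120 − 27.3 = 92.7.

27.3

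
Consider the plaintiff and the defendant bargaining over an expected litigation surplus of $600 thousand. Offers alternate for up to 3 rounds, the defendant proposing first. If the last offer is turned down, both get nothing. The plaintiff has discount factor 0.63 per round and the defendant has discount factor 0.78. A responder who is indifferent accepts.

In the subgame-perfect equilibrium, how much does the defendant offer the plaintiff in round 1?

83.16

By backward induction:
Round 3 (the defendant proposes): the plaintiff will accept anything ≥ 0, so the defendant offers 0 and keeps 600.
Round 2 (the plaintiff proposes): the defendant can get 600 next round, worth 0.78 × 600 = 468 now; the plaintiff offers that and keeps 132.
Round 1 (the defendant proposes): the plaintiff can get 132 next round, worth 0.63 × 132 = 83.16 now; the defendant offers that and keeps 516.84.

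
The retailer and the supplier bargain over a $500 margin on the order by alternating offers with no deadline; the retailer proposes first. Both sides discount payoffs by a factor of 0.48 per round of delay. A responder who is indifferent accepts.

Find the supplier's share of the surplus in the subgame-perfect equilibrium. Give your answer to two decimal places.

162.16

When the retailer proposes, the supplier accepts any offer worth at least 0.48 times what the supplier would get by proposing next round; and vice versa.
This gives x = 500 − 0.48y and y = 500 − 0.48x, where x and y are each side's share when it proposes.
Hence (1 − 0.48·0.48)x = 500(1 − 0.48), i.e. 0.7696·x = 260.
x ≈ 337.8378; the supplier's share is 500 − x ≈ 162.1622.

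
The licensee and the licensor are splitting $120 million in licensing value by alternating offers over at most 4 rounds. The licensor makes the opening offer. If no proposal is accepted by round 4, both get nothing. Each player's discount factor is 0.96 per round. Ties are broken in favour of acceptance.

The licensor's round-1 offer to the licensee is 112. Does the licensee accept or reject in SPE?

Work out the licensee's continuation value if the offer is rejected.
Round 4 (the licensee proposes): rejection yields 0 for the licensor; the licensee offers 0 and keeps 120.
Round 3 (the licensor proposes): the licensee can get 120 next round, worth 0.96 × 120 = 115.2 now. The licensor offers 115.2 and keeps 120 − 115.2 = 4.8.
Round 2 (the licensee proposes): the licensor can get 4.8 next round, worth 0.96 × 4.8 = 4.608 now; the licensee offers that and keeps 115.392.
So by rejecting in round 1, the licensee gets 115.392 next round, worth 0.96 × 115.392 = 110.77632 now.
Offer 112 ≥ 110.77632, so the licensee accepts.

Accept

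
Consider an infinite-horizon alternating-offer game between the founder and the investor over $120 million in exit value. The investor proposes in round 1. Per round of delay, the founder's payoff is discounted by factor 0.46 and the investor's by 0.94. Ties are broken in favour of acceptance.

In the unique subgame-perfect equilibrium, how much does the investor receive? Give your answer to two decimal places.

In a stationary SPE each proposer offers the other exactly their discounted continuation value.
If the investor keeps x when proposing and the founder keeps y when proposing, then x = 120 − 0.46y and y = 120 − 0.94x.
Solving: x = 120(1 − 0.46) / (1 − 0.94·0.46) = 64.8 / 0.5676 ≈ 114.1649.
The founder gets 120 − 114.1649 ≈ 5.8351.

114.16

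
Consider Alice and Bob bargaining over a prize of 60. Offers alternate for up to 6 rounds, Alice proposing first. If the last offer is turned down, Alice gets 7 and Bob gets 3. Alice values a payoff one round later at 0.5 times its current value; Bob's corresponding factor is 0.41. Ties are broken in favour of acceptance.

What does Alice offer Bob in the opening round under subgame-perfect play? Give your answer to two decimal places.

Round 6 (Bob proposes): Alice gets 7 if talks fail, so Bob offers 7 and keeps 53.
Round 5 (Alice proposes): Bob can get 53 next round, worth 0.41 × 53 = 21.73 now. Alice offers 21.73 and keeps 60 − 21.73 = 38.27.
Round 4 (Bob proposes): Alice can get 38.27 next round, worth 0.5 × 38.27 = 19.135 now; Bob offers that and keeps 40.865.
Round 3 (Alice proposes): Bob can get 40.865 next round, worth 0.41 × 40.865 = 16.75465 now, so Alice offers 16.75465, keeping 43.24535.
Round 2 (Bob proposes): Alice can get 43.24535 next round, worth 0.5 × 43.24535 = 21.622675 now; Bob offers that and keeps 38.377325.
Round 1 (Alice proposes): Bob can get 38.377325 next round, worth 0.41 × 38.377325 = 15.73470325 now. Alice offers 15.73470325 and keeps 60 − 15.73470325 = 44.26529675.

15.73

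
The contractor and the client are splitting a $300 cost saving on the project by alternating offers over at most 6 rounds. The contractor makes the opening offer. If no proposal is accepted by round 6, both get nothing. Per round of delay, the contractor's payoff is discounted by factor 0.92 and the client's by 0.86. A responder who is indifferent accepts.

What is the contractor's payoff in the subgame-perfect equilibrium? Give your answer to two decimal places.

Round 6 (the client proposes): rejection yields 0 for the contractor; the client offers 0 and keeps 300.
Round 5 (the contractor proposes): the client can get 300 next round, worth 0.86 × 300 = 258 now, so the contractor offers 258, keeping 42.
Round 4 (the client proposes): the contractor can get 42 next round, worth 0.92 × 42 = 38.64 now; the client offers that and keeps 261.36.
Round 3 (the contractor proposes): the client can get 261.36 next round, worth 0.86 × 261.36 = 224.7696 now, so the contractor offers 224.7696, keeping 75.2304.
Round 2 (the client proposes): the contractor can get 75.2304 next round, worth 0.92 × 75.2304 = 69.211968 now, so the client offers 69.211968, keeping 230.788032.
Round 1 (the contractor proposes): the client can get 230.788032 next round, worth 0.86 × 230.788032 = 198.47770752 now, so the contractor offers 198.47770752, keeping 101.52229248.

101.52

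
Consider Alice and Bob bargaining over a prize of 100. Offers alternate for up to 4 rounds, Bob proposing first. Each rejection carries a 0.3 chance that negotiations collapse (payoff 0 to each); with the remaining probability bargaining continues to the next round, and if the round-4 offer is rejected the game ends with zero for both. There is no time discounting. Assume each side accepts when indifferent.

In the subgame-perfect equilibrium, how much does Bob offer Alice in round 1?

Round 4 (Alice proposes): Bob will accept anything ≥ 0, so Alice offers 0 and keeps 100.
Round 3 (Bob proposes): rejecting gives Alice an expected 0.7 × 100 = 70; Bob offers that and keeps 30.
Round 2 (Alice proposes): rejecting gives Bob an expected 0.7 × 30 = 21. Alice offers 21 and keeps 100 − 21 = 79.
Round 1 (Bob proposes): rejecting gives Alice an expected 0.7 × 79 = 55.3; Bob offers that and keeps 44.7.

55.3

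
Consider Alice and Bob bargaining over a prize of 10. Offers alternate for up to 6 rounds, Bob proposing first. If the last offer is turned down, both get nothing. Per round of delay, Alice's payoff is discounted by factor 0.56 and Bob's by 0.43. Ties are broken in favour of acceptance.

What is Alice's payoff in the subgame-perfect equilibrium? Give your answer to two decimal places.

4.29

Round 6 (Alice proposes): rejection yields 0 for Bob; Alice offers 0 and keeps 10.
Round 5 (Bob proposes): Alice can get 10 next round, worth 0.56 × 10 = 5.6 now, so Bob offers 5.6, keeping 4.4.
Round 4 (Alice proposes): Bob can get 4.4 next round, worth 0.43 × 4.4 = 1.892 now, so Alice offers 1.892, keeping 8.108.
Round 3 (Bob proposes): Alice can get 8.108 next round, worth 0.56 × 8.108 = 4.54048 now; Bob offers that and keeps 5.45952.
Round 2 (Alice proposes): Bob can get 5.45952 next round, worth 0.43 × 5.45952 = 2.3475936 now. Alice offers 2.3475936 and keeps 10 − 2.3475936 = 7.6524064.
Round 1 (Bob proposes): Alice can get 7.6524064 next round, worth 0.56 × 7.6524064 = 4.285347584 now; Bob offers that and keeps 5.714652416.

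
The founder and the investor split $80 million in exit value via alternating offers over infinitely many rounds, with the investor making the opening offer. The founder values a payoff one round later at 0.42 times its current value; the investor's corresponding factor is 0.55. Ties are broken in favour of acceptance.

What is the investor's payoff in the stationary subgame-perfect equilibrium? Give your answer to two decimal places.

60.34

When the investor proposes, the founder accepts any offer worth at least 0.42 times what the founder would get by proposing next round; and vice versa.
This gives x = 80 − 0.42y and y = 80 − 0.55x, where x and y are each side's share when it proposes.
Hence (1 − 0.42·0.55)x = 80(1 − 0.42), i.e. 0.769·x = 46.4.
x ≈ 60.3381; the founder's share is 80 − x ≈ 19.6619.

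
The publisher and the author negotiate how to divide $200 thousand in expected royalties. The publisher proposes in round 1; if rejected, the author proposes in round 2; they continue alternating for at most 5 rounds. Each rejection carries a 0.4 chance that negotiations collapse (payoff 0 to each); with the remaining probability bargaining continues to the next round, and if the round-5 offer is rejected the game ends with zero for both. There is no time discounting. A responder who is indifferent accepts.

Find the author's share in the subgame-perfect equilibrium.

Round 5 (the publisher proposes): the author will accept anything ≥ 0, so the publisher offers 0 and keeps 200.
Round 4 (the author proposes): rejecting gives the publisher an expected 0.6 × 200 = 120, so the author offers 120, keeping 80.
Round 3 (the publisher proposes): rejecting gives the author an expected 0.6 × 80 = 48. The publisher offers 48 and keeps 200 − 48 = 152.
Round 2 (the author proposes): rejecting gives the publisher an expected 0.6 × 152 = 91.2. The author offers 91.2 and keeps 200 − 91.2 = 108.8.
Round 1 (the publisher proposes): rejecting gives the author an expected 0.6 × 108.8 = 65.28, so the publisher offers 65.28, keeping 134.72.

65.28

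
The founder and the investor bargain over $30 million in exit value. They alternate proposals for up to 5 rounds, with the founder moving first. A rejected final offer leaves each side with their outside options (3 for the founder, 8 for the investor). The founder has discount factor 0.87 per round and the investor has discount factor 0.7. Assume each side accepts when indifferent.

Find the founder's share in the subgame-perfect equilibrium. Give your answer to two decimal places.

22.64

Work backward from the last round.
Round 5 (the founder proposes): the investor gets 8 if talks fail, so the founder offers 8 and keeps 22.
Round 4 (the investor proposes): the founder can get 22 next round, worth 0.87 × 22 = 19.14 now; the investor offers that and keeps 10.86.
Round 3 (the founder proposes): the investor can get 10.86 next round, worth 0.7 × 10.86 = 7.602 now; the founder offers that and keeps 22.398.
Round 2 (the investor proposes): the founder can get 22.398 next round, worth 0.87 × 22.398 = 19.48626 now; the investor offers that and keeps 10.51374.
Round 1 (the founder proposes): the investor can get 10.51374 next round, worth 0.7 × 10.51374 = 7.359618 now; the founder offers that and keeps 22.640382.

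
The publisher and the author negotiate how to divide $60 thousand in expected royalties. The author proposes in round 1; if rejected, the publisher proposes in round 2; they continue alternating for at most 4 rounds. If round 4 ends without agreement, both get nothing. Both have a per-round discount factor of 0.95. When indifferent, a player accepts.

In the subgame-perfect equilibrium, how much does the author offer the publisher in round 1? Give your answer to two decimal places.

Round 4 (the publisher proposes): the author will accept anything ≥ 0, so the publisher offers 0 and keeps 60.
Round 3 (the author proposes): the publisher can get 60 next round, worth 0.95 × 60 = 57 now. The author offers 57 and keeps 60 − 57 = 3.
Round 2 (the publisher proposes): the author can get 3 next round, worth 0.95 × 3 = 2.85 now, so the publisher offers 2.85, keeping 57.15.
Round 1 (the author proposes): the publisher can get 57.15 next round, worth 0.95 × 57.15 = 54.2925 now; the author offers that and keeps 5.7075.

54.29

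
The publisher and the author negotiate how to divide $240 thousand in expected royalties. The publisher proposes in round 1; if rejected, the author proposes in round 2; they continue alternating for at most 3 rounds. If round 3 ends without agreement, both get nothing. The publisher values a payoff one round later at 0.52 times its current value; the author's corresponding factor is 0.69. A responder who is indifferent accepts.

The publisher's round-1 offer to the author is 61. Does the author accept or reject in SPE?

Reject

Work out the author's continuation value if the offer is rejected.
Round 3 (the publisher proposes): the author will accept anything ≥ 0, so the publisher offers 0 and keeps 240.
Round 2 (the author proposes): the publisher can get 240 next round, worth 0.52 × 240 = 124.8 now; the author offers that and keeps 115.2.
So by rejecting in round 1, the author gets 115.2 next round, worth 0.69 × 115.2 = 79.488 now.
Offer 61 < 79.488, so the author rejects.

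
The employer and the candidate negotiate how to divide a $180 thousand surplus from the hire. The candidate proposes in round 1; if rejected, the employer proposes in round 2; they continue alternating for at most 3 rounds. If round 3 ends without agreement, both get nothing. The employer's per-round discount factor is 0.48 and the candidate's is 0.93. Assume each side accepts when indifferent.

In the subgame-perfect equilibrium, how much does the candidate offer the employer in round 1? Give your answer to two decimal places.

6.05

Round 3 (the candidate proposes): rejection yields 0 for the employer; the candidate offers 0 and keeps 180.
Round 2 (the employer proposes): the candidate can get 180 next round, worth 0.93 × 180 = 167.4 now, so the employer offers 167.4, keeping 12.6.
Round 1 (the candidate proposes): the employer can get 12.6 next round, worth 0.48 × 12.6 = 6.048 now; the candidate offers that and keeps 173.952.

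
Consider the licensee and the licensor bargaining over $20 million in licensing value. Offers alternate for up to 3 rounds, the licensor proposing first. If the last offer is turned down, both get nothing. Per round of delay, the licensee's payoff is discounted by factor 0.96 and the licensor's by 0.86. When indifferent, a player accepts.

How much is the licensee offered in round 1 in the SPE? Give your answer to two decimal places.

2.69

Round 3 (the licensor proposes): rejection yields 0 for the licensee; the licensor offers 0 and keeps 20.
Round 2 (the licensee proposes): the licensor can get 20 next round, worth 0.86 × 20 = 17.2 now. The licensee offers 17.2 and keeps 20 − 17.2 = 2.8.
Round 1 (the licensor proposes): the licensee can get 2.8 next round, worth 0.96 × 2.8 = 2.688 now, so the licensor offers 2.688, keeping 17.312.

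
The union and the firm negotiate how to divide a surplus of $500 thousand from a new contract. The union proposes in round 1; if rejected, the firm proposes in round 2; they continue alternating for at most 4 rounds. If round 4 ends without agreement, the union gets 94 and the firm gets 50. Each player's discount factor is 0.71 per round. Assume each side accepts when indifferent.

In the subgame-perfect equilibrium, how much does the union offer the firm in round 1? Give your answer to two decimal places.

248.26

Round 4 (the firm proposes): the union gets 94 if talks fail, so the firm offers 94 and keeps 406.
Round 3 (the union proposes): the firm can get 406 next round, worth 0.71 × 406 = 288.26 now. The union offers 288.26 and keeps 500 − 288.26 = 211.74.
Round 2 (the firm proposes): the union can get 211.74 next round, worth 0.71 × 211.74 = 150.3354 now; the firm offers that and keeps 349.6646.
Round 1 (the union proposes): the firm can get 349.6646 next round, worth 0.71 × 349.6646 = 248.261866 now. The union offers 248.261866 and keeps 500 − 248.261866 = 251.738134.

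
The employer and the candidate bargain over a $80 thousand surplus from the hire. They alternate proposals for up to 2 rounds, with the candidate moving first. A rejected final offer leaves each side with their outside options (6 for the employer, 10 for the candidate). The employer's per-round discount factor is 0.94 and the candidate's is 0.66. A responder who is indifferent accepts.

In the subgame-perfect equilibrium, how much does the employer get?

65.8

Round 2 (the employer proposes): the candidate gets 10 if talks fail, so the employer offers 10 and keeps 70.
Round 1 (the candidate proposes): the employer can get 70 next round, worth 0.94 × 70 = 65.8 now. The candidate offers 65.8 and keeps 80 − 65.8 = 14.2.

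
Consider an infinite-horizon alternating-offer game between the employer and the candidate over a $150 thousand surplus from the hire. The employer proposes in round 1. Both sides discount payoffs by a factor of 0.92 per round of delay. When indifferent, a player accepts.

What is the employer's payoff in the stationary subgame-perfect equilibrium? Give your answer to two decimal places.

78.13

Let x be the employer's share when the employer proposes and y be the candidate's share when the candidate proposes.
The candidate accepts iff offered ≥ 0.92·y, so x = 150 − 0.92y. Symmetrically y = 150 − 0.92x.
Substituting: x = 150 − 0.92(150 − 0.92x), giving x(1 − 0.92·0.92) = 150(1 − 0.92).
So x = 150 × 0.08 / 0.1536 = 78.125, and the candidate receives 150 − x = 71.875.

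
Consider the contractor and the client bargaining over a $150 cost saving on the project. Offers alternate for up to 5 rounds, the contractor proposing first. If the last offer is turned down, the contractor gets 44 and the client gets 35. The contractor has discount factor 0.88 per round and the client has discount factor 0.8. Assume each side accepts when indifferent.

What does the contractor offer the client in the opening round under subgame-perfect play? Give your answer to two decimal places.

41.88

Round 5 (the contractor proposes): the client gets 35 if talks fail, so the contractor offers 35 and keeps 115.
Round 4 (the client proposes): the contractor can get 115 next round, worth 0.88 × 115 = 101.2 now; the client offers that and keeps 48.8.
Round 3 (the contractor proposes): the client can get 48.8 next round, worth 0.8 × 48.8 = 39.04 now; the contractor offers that and keeps 110.96.
Round 2 (the client proposes): the contractor can get 110.96 next round, worth 0.88 × 110.96 = 97.6448 now. The client offers 97.6448 and keeps 150 − 97.6448 = 52.3552.
Round 1 (the contractor proposes): the client can get 52.3552 next round, worth 0.8 × 52.3552 = 41.88416 now; the contractor offers that and keeps 108.11584.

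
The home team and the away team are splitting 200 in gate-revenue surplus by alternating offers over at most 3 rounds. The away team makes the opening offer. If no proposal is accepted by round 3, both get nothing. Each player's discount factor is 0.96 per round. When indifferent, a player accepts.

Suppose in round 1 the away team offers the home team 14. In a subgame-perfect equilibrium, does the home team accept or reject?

Accept

Round 3 (the away team proposes): rejection yields 0 for the home team; the away team offers 0 and keeps 200.
Round 2 (the home team proposes): the away team can get 200 next round, worth 0.96 × 200 = 192 now. The home team offers 192 and keeps 200 − 192 = 8.
So by rejecting in round 1, the home team gets 8 next round, worth 0.96 × 8 = 7.68 now.
Offer 14 ≥ 7.68, so the home team accepts.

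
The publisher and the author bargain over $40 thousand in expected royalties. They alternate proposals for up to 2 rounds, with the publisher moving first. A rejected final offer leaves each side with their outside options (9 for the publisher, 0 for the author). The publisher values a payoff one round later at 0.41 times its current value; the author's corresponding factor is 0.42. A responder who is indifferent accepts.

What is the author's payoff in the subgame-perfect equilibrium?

13.02

Round 2 (the author proposes): the publisher gets 9 if talks fail, so the author offers 9 and keeps 31.
Round 1 (the publisher proposes): the author can get 31 next round, worth 0.42 × 31 = 13.02 now. The publisher offers 13.02 and keeps 40 − 13.02 = 26.98.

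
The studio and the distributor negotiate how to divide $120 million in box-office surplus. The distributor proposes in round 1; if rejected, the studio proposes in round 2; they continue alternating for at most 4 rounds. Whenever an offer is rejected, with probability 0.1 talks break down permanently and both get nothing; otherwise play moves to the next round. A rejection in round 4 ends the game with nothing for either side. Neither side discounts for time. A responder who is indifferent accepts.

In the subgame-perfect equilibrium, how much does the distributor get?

Round 4 (the studio proposes): rejection yields 0 for the distributor; the studio offers 0 and keeps 120.
Round 3 (the distributor proposes): rejecting gives the studio an expected 0.9 × 120 = 108. The distributor offers 108 and keeps 120 − 108 = 12.
Round 2 (the studio proposes): rejecting gives the distributor an expected 0.9 × 12 = 10.8; the studio offers that and keeps 109.2.
Round 1 (the distributor proposes): rejecting gives the studio an expected 0.9 × 109.2 = 98.28. The distributor offers 98.28 and keeps 120 − 98.28 = 21.72.

21.72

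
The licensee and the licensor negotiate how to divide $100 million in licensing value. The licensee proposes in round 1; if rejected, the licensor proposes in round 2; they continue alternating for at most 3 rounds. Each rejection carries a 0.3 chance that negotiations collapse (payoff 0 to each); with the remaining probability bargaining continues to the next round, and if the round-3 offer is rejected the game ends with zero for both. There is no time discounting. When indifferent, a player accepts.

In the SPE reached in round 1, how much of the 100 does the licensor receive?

Round 3 (the licensee proposes): rejection yields 0 for the licensor; the licensee offers 0 and keeps 100.
Round 2 (the licensor proposes): rejecting gives the licensee an expected 0.7 × 100 = 70, so the licensor offers 70, keeping 30.
Round 1 (the licensee proposes): rejecting gives the licensor an expected 0.7 × 30 = 21; the licensee offers that and keeps 79.

21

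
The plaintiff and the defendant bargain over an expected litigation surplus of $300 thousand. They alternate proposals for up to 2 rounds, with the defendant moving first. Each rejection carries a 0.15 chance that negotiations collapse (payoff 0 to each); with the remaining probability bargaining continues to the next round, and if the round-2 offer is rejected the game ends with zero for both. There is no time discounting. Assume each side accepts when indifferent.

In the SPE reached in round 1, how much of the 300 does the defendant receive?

By backward induction:
Round 2 (the plaintiff proposes): the defendant will accept anything ≥ 0, so the plaintiff offers 0 and keeps 300.
Round 1 (the defendant proposes): rejecting gives the plaintiff an expected 0.85 × 300 = 255, so the defendant offers 255, keeping 45.

45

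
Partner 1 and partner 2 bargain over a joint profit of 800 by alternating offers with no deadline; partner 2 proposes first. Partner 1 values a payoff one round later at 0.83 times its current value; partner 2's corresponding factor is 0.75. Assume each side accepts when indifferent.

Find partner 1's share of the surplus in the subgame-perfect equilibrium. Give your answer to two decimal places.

Let x be partner 2's share when partner 2 proposes and y be partner 1's share when partner 1 proposes.
Partner 1 accepts iff offered ≥ 0.83·y, so x = 800 − 0.83y. Symmetrically y = 800 − 0.75x.
Substituting: x = 800 − 0.83(800 − 0.75x), giving x(1 − 0.75·0.83) = 800(1 − 0.83).
So x = 800 × 0.17 / 0.3775 ≈ 360.2649, and partner 1 receives 800 − x ≈ 439.7351.

439.74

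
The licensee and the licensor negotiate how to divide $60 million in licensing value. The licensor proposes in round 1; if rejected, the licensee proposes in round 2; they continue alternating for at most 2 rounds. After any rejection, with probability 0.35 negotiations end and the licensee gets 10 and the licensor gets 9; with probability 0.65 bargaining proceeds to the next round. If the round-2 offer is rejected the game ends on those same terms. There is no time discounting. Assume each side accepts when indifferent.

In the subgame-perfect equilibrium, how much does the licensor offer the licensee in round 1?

36.65

Round 2 (the licensee proposes): the licensor gets 9 if talks fail, so the licensee offers 9 and keeps 51.
Round 1 (the licensor proposes): rejecting gives the licensee an expected 0.65 × 51 + 0.35 × 10 = 36.65, so the licensor offers 36.65, keeping 23.35.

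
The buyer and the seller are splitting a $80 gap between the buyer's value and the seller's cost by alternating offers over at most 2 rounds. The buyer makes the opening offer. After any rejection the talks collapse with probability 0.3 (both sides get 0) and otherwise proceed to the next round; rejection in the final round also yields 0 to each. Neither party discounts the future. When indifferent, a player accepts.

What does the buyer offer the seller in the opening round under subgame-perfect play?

56

By backward induction:
Round 2 (the seller proposes): the buyer will accept anything ≥ 0, so the seller offers 0 and keeps 80.
Round 1 (the buyer proposes): rejecting gives the seller an expected 0.7 × 80 = 56; the buyer offers that and keeps 24.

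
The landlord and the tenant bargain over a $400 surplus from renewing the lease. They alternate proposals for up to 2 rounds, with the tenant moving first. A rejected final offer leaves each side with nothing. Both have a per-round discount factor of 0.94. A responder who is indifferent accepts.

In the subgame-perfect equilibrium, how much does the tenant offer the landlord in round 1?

376

Solve by backward induction from round 2.
Round 2 (the landlord proposes): the tenant will accept anything ≥ 0, so the landlord offers 0 and keeps 400.
Round 1 (the tenant proposes): the landlord can get 400 next round, worth 0.94 × 400 = 376 now. The tenant offers 376 and keeps 400 − 376 = 24.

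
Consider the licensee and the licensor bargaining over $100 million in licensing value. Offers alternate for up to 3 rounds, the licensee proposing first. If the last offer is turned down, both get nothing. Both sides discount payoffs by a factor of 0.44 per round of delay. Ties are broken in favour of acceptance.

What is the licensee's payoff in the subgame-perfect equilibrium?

Round 3 (the licensee proposes): the licensor will accept anything ≥ 0, so the licensee offers 0 and keeps 100.
Round 2 (the licensor proposes): the licensee can get 100 next round, worth 0.44 × 100 = 44 now. The licensor offers 44 and keeps 100 − 44 = 56.
Round 1 (the licensee proposes): the licensor can get 56 next round, worth 0.44 × 56 = 24.64 now; the licensee offers that and keeps 75.36.

75.36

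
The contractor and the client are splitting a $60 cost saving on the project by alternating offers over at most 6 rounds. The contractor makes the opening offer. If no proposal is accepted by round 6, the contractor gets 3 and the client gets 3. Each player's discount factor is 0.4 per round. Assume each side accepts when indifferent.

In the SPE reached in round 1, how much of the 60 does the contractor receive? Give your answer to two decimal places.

42.71

Round 6 (the client proposes): the contractor gets 3 if talks fail, so the client offers 3 and keeps 57.
Round 5 (the contractor proposes): the client can get 57 next round, worth 0.4 × 57 = 22.8 now; the contractor offers that and keeps 37.2.
Round 4 (the client proposes): the contractor can get 37.2 next round, worth 0.4 × 37.2 = 14.88 now, so the client offers 14.88, keeping 45.12.
Round 3 (the contractor proposes): the client can get 45.12 next round, worth 0.4 × 45.12 = 18.048 now; the contractor offers that and keeps 41.952.
Round 2 (the client proposes): the contractor can get 41.952 next round, worth 0.4 × 41.952 = 16.7808 now. The client offers 16.7808 and keeps 60 − 16.7808 = 43.2192.
Round 1 (the contractor proposes): the client can get 43.2192 next round, worth 0.4 × 43.2192 = 17.28768 now. The contractor offers 17.28768 and keeps 60 − 17.28768 = 42.71232.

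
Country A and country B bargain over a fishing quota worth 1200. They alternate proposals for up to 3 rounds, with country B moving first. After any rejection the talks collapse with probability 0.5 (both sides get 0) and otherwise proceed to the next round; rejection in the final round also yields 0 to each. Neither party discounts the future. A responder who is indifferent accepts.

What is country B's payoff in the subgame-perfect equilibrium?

900

Round 3 (country B proposes): rejection yields 0 for country A; country B offers 0 and keeps 1200.
Round 2 (country A proposes): rejecting gives country B an expected 0.5 × 1200 = 600, so country A offers 600, keeping 600.
Round 1 (country B proposes): rejecting gives country A an expected 0.5 × 600 = 300. Country B offers 300 and keeps 1200 − 300 = 900.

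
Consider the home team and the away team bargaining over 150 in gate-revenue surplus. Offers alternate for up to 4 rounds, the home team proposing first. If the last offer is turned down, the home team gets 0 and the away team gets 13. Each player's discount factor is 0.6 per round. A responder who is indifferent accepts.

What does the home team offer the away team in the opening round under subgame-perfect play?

68.4

Round 4 (the away team proposes): the home team will accept anything ≥ 0, so the away team offers 0 and keeps 150.
Round 3 (the home team proposes): the away team can get 150 next round, worth 0.6 × 150 = 90 now, so the home team offers 90, keeping 60.
Round 2 (the away team proposes): the home team can get 60 next round, worth 0.6 × 60 = 36 now; the away team offers that and keeps 114.
Round 1 (the home team proposes): the away team can get 114 next round, worth 0.6 × 114 = 68.4 now, so the home team offers 68.4, keeping 81.6.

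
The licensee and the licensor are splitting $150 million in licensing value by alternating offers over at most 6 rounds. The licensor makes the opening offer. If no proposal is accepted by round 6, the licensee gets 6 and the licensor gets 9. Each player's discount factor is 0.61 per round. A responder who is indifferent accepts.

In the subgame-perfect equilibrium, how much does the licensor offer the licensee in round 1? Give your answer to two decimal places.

60.87

Solve by backward induction from round 6.
Round 6 (the licensee proposes): the licensor gets 9 if talks fail, so the licensee offers 9 and keeps 141.
Round 5 (the licensor proposes): the licensee can get 141 next round, worth 0.61 × 141 = 86.01 now, so the licensor offers 86.01, keeping 63.99.
Round 4 (the licensee proposes): the licensor can get 63.99 next round, worth 0.61 × 63.99 = 39.0339 now. The licensee offers 39.0339 and keeps 150 − 39.0339 = 110.9661.
Round 3 (the licensor proposes): the licensee can get 110.9661 next round, worth 0.61 × 110.9661 = 67.689321 now, so the licensor offers 67.689321, keeping 82.310679.
Round 2 (the licensee proposes): the licensor can get 82.310679 next round, worth 0.61 × 82.310679 = 50.20951419 now; the licensee offers that and keeps 99.79048581.
Round 1 (the licensor proposes): the licensee can get 99.79048581 next round, worth 0.61 × 99.79048581 = 60.8721963441 now; the licensor offers that and keeps 89.1278036559.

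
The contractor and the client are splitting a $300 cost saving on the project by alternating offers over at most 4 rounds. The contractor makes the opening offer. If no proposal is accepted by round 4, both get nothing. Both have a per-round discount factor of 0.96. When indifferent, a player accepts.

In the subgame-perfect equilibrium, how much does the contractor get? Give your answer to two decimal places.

23.06

Round 4 (the client proposes): rejection yields 0 for the contractor; the client offers 0 and keeps 300.
Round 3 (the contractor proposes): the client can get 300 next round, worth 0.96 × 300 = 288 now, so the contractor offers 288, keeping 12.
Round 2 (the client proposes): the contractor can get 12 next round, worth 0.96 × 12 = 11.52 now. The client offers 11.52 and keeps 300 − 11.52 = 288.48.
Round 1 (the contractor proposes): the client can get 288.48 next round, worth 0.96 × 288.48 = 276.9408 now; the contractor offers that and keeps 23.0592.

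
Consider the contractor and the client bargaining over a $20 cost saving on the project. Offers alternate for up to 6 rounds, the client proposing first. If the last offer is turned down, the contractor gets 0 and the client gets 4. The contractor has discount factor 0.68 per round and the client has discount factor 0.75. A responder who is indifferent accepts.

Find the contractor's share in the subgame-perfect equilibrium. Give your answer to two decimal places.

By backward induction:
Round 6 (the contractor proposes): the client gets 4 if talks fail, so the contractor offers 4 and keeps 16.
Round 5 (the client proposes): the contractor can get 16 next round, worth 0.68 × 16 = 10.88 now; the client offers that and keeps 9.12.
Round 4 (the contractor proposes): the client can get 9.12 next round, worth 0.75 × 9.12 = 6.84 now, so the contractor offers 6.84, keeping 13.16.
Round 3 (the client proposes): the contractor can get 13.16 next round, worth 0.68 × 13.16 = 8.9488 now. The client offers 8.9488 and keeps 20 − 8.9488 = 11.0512.
Round 2 (the contractor proposes): the client can get 11.0512 next round, worth 0.75 × 11.0512 = 8.2884 now, so the contractor offers 8.2884, keeping 11.7116.
Round 1 (the client proposes): the contractor can get 11.7116 next round, worth 0.68 × 11.7116 = 7.963888 now; the client offers that and keeps 12.036112.

7.96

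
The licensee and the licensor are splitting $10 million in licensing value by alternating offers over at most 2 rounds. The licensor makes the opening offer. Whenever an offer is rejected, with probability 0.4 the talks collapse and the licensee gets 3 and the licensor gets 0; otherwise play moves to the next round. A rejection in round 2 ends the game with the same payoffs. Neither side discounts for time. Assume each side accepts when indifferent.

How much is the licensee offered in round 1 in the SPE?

7.2

By backward induction:
Round 2 (the licensee proposes): rejection yields 0 for the licensor; the licensee offers 0 and keeps 10.
Round 1 (the licensor proposes): rejecting gives the licensee an expected 0.6 × 10 + 0.4 × 3 = 7.2. The licensor offers 7.2 and keeps 10 − 7.2 = 2.8.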